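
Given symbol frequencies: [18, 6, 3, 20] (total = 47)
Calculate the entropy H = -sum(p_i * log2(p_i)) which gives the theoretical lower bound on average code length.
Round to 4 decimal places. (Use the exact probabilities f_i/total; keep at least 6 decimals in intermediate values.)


Per-symbol terms -p_i * log2(p_i) with p_i = f_i/47:
  p = 18/47 = 0.382979: log2(p) = -1.384664, -p*log2(p) = 0.530297
  p = 6/47 = 0.127660: log2(p) = -2.969626, -p*log2(p) = 0.379101
  p = 3/47 = 0.063830: log2(p) = -3.969626, -p*log2(p) = 0.253380
  p = 20/47 = 0.425532: log2(p) = -1.232661, -p*log2(p) = 0.524536
H = 0.530297 + 0.379101 + 0.253380 + 0.524536 = 1.687314

H = 1.6873 bits/symbol


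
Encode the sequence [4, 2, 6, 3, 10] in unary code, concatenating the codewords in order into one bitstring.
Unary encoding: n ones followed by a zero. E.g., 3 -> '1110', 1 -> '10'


Encode each number as n ones followed by a terminating 0:
  4 -> 11110 (5 bits)
  2 -> 110 (3 bits)
  6 -> 1111110 (7 bits)
  3 -> 1110 (4 bits)
  10 -> 11111111110 (11 bits)
Total length = 5 + 3 + 7 + 4 + 11 = 30 bits.

Unary([4, 2, 6, 3, 10]) = 111101101111110111011111111110 (30 bits)


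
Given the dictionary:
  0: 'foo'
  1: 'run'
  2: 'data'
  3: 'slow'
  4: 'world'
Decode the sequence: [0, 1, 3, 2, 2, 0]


Look up each index in the dictionary:
  0 -> 'foo'
  1 -> 'run'
  3 -> 'slow'
  2 -> 'data'
  2 -> 'data'
  0 -> 'foo'

Decoded: "foo run slow data data foo"


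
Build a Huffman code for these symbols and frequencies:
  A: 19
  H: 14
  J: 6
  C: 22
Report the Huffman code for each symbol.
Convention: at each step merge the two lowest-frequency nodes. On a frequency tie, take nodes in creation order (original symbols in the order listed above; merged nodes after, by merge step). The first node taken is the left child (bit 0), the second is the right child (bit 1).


Huffman tree construction:
Step 1: Merge J(6) + H(14) = 20
Step 2: Merge A(19) + (J+H)(20) = 39
Step 3: Merge C(22) + (A+(J+H))(39) = 61
Read each symbol's code off the tree from the root (left child = 0, right child = 1).

Codes:
  A: 10 (length 2)
  H: 111 (length 3)
  J: 110 (length 3)
  C: 0 (length 1)
Average code length: 120/61 = 1.9672 bits/symbol


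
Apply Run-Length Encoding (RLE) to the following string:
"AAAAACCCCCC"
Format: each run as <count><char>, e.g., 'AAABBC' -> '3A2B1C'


Scanning runs left to right:
  i=0: run of 'A' x 5 -> '5A'
  i=5: run of 'C' x 6 -> '6C'

RLE = 5A6C


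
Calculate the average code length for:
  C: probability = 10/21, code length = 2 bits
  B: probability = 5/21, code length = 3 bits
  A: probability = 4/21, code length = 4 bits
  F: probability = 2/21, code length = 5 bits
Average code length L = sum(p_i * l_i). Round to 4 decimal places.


Weighted contributions p_i * l_i:
  C: (10/21) * 2 = 20/21
  B: (5/21) * 3 = 15/21
  A: (4/21) * 4 = 16/21
  F: (2/21) * 5 = 10/21
Sum = (20 + 15 + 16 + 10)/21 = 61/21

L = 61/21 = 2.9048 bits/symbol


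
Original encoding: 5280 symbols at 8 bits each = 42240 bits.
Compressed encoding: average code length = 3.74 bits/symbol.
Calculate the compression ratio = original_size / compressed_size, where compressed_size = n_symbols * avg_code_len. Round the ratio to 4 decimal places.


original_size = n_symbols * orig_bits = 5280 * 8 = 42240 bits
compressed_size = n_symbols * avg_code_len = 5280 * 3.74 = 19747.2 bits
ratio = original_size / compressed_size = 42240 / 19747.2 = 2.139

Compression ratio = 2.139


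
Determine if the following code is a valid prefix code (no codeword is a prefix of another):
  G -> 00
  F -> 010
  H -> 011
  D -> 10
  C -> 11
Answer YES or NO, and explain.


Checking each pair (does one codeword prefix another?):
  G='00' vs F='010': no prefix
  G='00' vs H='011': no prefix
  G='00' vs D='10': no prefix
  G='00' vs C='11': no prefix
  F='010' vs G='00': no prefix
  F='010' vs H='011': no prefix
  F='010' vs D='10': no prefix
  F='010' vs C='11': no prefix
  H='011' vs G='00': no prefix
  H='011' vs F='010': no prefix
  H='011' vs D='10': no prefix
  H='011' vs C='11': no prefix
  D='10' vs G='00': no prefix
  D='10' vs F='010': no prefix
  D='10' vs H='011': no prefix
  D='10' vs C='11': no prefix
  C='11' vs G='00': no prefix
  C='11' vs F='010': no prefix
  C='11' vs H='011': no prefix
  C='11' vs D='10': no prefix
No violation found over all pairs.

YES -- this is a valid prefix code. No codeword is a prefix of any other codeword.


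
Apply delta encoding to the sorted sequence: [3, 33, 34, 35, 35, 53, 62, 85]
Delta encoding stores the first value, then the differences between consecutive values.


First value: 3
Deltas:
  33 - 3 = 30
  34 - 33 = 1
  35 - 34 = 1
  35 - 35 = 0
  53 - 35 = 18
  62 - 53 = 9
  85 - 62 = 23


Delta encoded: [3, 30, 1, 1, 0, 18, 9, 23]


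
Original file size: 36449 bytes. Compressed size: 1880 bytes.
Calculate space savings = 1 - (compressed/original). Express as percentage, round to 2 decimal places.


ratio = compressed/original = 1880/36449 = 0.051579
savings = 1 - ratio = 1 - 0.051579 = 0.948421
as a percentage: 0.948421 * 100 = 94.84%

Space savings = 1 - 1880/36449 = 94.84%


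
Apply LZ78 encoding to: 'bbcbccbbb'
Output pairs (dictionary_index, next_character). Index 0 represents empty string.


LZ78 encoding steps:
Dictionary: {0: ''}
Step 1: w='' (idx 0), next='b' -> output (0, 'b'), add 'b' as idx 1
Step 2: w='b' (idx 1), next='c' -> output (1, 'c'), add 'bc' as idx 2
Step 3: w='bc' (idx 2), next='c' -> output (2, 'c'), add 'bcc' as idx 3
Step 4: w='b' (idx 1), next='b' -> output (1, 'b'), add 'bb' as idx 4
Step 5: w='b' (idx 1), end of input -> output (1, '')


Encoded: [(0, 'b'), (1, 'c'), (2, 'c'), (1, 'b'), (1, '')]


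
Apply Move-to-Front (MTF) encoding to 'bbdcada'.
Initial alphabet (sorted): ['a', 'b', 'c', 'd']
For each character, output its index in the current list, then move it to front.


MTF encoding:
'b': index 1 in ['a', 'b', 'c', 'd'] -> ['b', 'a', 'c', 'd']
'b': index 0 in ['b', 'a', 'c', 'd'] -> ['b', 'a', 'c', 'd']
'd': index 3 in ['b', 'a', 'c', 'd'] -> ['d', 'b', 'a', 'c']
'c': index 3 in ['d', 'b', 'a', 'c'] -> ['c', 'd', 'b', 'a']
'a': index 3 in ['c', 'd', 'b', 'a'] -> ['a', 'c', 'd', 'b']
'd': index 2 in ['a', 'c', 'd', 'b'] -> ['d', 'a', 'c', 'b']
'a': index 1 in ['d', 'a', 'c', 'b'] -> ['a', 'd', 'c', 'b']


Output: [1, 0, 3, 3, 3, 2, 1]


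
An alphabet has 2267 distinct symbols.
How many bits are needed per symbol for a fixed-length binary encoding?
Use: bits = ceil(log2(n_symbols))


log2(2267) = 11.1466
Bracket: 2^11 = 2048 < 2267 <= 2^12 = 4096
So ceil(log2(2267)) = 12

bits = ceil(log2(2267)) = ceil(11.1466) = 12 bits


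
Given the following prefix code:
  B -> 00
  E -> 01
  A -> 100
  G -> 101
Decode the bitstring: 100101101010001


Decoding step by step:
Bits 100 -> A
Bits 101 -> G
Bits 101 -> G
Bits 01 -> E
Bits 00 -> B
Bits 01 -> E


Decoded message: AGGEBE


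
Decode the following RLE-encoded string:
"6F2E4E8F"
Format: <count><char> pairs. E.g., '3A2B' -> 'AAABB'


Expanding each <count><char> pair:
  6F -> 'FFFFFF'
  2E -> 'EE'
  4E -> 'EEEE'
  8F -> 'FFFFFFFF'

Decoded = FFFFFFEEEEEEFFFFFFFF


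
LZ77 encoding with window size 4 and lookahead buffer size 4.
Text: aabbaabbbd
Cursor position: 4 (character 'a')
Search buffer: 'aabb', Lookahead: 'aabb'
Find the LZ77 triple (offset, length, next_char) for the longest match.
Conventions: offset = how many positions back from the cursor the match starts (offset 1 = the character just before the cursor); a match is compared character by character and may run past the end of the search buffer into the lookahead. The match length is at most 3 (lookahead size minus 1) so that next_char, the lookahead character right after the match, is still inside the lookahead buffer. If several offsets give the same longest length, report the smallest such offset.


Try each offset into the search buffer:
  offset=1 (pos 3, char 'b'): match length 0
  offset=2 (pos 2, char 'b'): match length 0
  offset=3 (pos 1, char 'a'): match length 1
  offset=4 (pos 0, char 'a'): match length 3
Longest match has length 3 at offset 4.
next_char = character at position 4 + 3 = 7 -> 'b'

Best match: offset=4, length=3 (matching 'aab' starting at position 0)
LZ77 triple: (4, 3, 'b')


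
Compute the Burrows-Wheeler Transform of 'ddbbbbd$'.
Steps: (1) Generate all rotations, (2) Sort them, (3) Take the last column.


Rotations (sorted):
  0: $ddbbbbd -> last char: d
  1: bbbbd$dd -> last char: d
  2: bbbd$ddb -> last char: b
  3: bbd$ddbb -> last char: b
  4: bd$ddbbb -> last char: b
  5: d$ddbbbb -> last char: b
  6: dbbbbd$d -> last char: d
  7: ddbbbbd$ -> last char: $


BWT = ddbbbbd$


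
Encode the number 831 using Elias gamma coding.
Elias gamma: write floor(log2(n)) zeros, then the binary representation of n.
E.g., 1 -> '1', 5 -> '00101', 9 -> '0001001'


num_bits = floor(log2(831)) + 1 = 10
leading_zeros = num_bits - 1 = 9
binary(831) = 1100111111

Elias gamma(831) = '000000000' + '1100111111' = 0000000001100111111 (19 bits)


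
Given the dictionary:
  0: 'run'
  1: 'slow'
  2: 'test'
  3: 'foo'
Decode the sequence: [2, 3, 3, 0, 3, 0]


Look up each index in the dictionary:
  2 -> 'test'
  3 -> 'foo'
  3 -> 'foo'
  0 -> 'run'
  3 -> 'foo'
  0 -> 'run'

Decoded: "test foo foo run foo run"


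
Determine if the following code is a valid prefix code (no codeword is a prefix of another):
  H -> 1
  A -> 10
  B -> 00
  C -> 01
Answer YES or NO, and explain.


Checking each pair (does one codeword prefix another?):
  H='1' vs A='10': prefix -- VIOLATION

NO -- this is NOT a valid prefix code. H (1) is a prefix of A (10).


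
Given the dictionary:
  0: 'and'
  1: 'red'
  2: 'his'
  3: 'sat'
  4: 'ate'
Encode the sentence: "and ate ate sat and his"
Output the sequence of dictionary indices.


Look up each word in the dictionary:
  'and' -> 0
  'ate' -> 4
  'ate' -> 4
  'sat' -> 3
  'and' -> 0
  'his' -> 2

Encoded: [0, 4, 4, 3, 0, 2]


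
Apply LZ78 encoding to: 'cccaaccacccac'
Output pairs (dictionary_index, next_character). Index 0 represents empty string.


LZ78 encoding steps:
Dictionary: {0: ''}
Step 1: w='' (idx 0), next='c' -> output (0, 'c'), add 'c' as idx 1
Step 2: w='c' (idx 1), next='c' -> output (1, 'c'), add 'cc' as idx 2
Step 3: w='' (idx 0), next='a' -> output (0, 'a'), add 'a' as idx 3
Step 4: w='a' (idx 3), next='c' -> output (3, 'c'), add 'ac' as idx 4
Step 5: w='c' (idx 1), next='a' -> output (1, 'a'), add 'ca' as idx 5
Step 6: w='cc' (idx 2), next='c' -> output (2, 'c'), add 'ccc' as idx 6
Step 7: w='ac' (idx 4), end of input -> output (4, '')


Encoded: [(0, 'c'), (1, 'c'), (0, 'a'), (3, 'c'), (1, 'a'), (2, 'c'), (4, '')]


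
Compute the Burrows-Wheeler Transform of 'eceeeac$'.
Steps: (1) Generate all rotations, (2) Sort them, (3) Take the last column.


Rotations (sorted):
  0: $eceeeac -> last char: c
  1: ac$eceee -> last char: e
  2: c$eceeea -> last char: a
  3: ceeeac$e -> last char: e
  4: eac$ecee -> last char: e
  5: eceeeac$ -> last char: $
  6: eeac$ece -> last char: e
  7: eeeac$ec -> last char: c


BWT = ceaee$ec


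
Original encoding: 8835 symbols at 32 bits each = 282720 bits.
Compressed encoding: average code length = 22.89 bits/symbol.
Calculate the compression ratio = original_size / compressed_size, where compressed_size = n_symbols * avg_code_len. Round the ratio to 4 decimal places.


original_size = n_symbols * orig_bits = 8835 * 32 = 282720 bits
compressed_size = n_symbols * avg_code_len = 8835 * 22.89 = 202233.15 bits
ratio = original_size / compressed_size = 282720 / 202233.15 = 1.398

Compression ratio = 1.398


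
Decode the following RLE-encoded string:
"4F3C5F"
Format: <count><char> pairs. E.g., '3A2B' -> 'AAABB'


Expanding each <count><char> pair:
  4F -> 'FFFF'
  3C -> 'CCC'
  5F -> 'FFFFF'

Decoded = FFFFCCCFFFFF


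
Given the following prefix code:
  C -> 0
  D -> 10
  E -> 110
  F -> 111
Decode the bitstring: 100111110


Decoding step by step:
Bits 10 -> D
Bits 0 -> C
Bits 111 -> F
Bits 110 -> E


Decoded message: DCFE


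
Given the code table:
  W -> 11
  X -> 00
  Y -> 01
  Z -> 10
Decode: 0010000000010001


Decoding:
00 -> X
10 -> Z
00 -> X
00 -> X
00 -> X
01 -> Y
00 -> X
01 -> Y


Result: XZXXXYXY


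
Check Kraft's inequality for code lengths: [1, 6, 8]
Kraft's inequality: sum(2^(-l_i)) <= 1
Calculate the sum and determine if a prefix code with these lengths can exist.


Sum = 2^(-1) + 2^(-6) + 2^(-8)
    = 0.5 + 0.015625 + 0.00390625
    = 133/256 = 0.51953125
Since 0.51953125 <= 1, Kraft's inequality IS satisfied.
A prefix code with these lengths CAN exist.

Kraft sum = 0.51953125. Satisfied.


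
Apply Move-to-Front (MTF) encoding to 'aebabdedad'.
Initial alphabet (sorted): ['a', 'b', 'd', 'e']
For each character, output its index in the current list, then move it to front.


MTF encoding:
'a': index 0 in ['a', 'b', 'd', 'e'] -> ['a', 'b', 'd', 'e']
'e': index 3 in ['a', 'b', 'd', 'e'] -> ['e', 'a', 'b', 'd']
'b': index 2 in ['e', 'a', 'b', 'd'] -> ['b', 'e', 'a', 'd']
'a': index 2 in ['b', 'e', 'a', 'd'] -> ['a', 'b', 'e', 'd']
'b': index 1 in ['a', 'b', 'e', 'd'] -> ['b', 'a', 'e', 'd']
'd': index 3 in ['b', 'a', 'e', 'd'] -> ['d', 'b', 'a', 'e']
'e': index 3 in ['d', 'b', 'a', 'e'] -> ['e', 'd', 'b', 'a']
'd': index 1 in ['e', 'd', 'b', 'a'] -> ['d', 'e', 'b', 'a']
'a': index 3 in ['d', 'e', 'b', 'a'] -> ['a', 'd', 'e', 'b']
'd': index 1 in ['a', 'd', 'e', 'b'] -> ['d', 'a', 'e', 'b']


Output: [0, 3, 2, 2, 1, 3, 3, 1, 3, 1]


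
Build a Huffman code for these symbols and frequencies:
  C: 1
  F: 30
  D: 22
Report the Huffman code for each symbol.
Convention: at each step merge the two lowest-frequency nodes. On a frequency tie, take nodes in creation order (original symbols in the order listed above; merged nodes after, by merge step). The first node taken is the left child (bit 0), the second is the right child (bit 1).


Huffman tree construction:
Step 1: Merge C(1) + D(22) = 23
Step 2: Merge (C+D)(23) + F(30) = 53
Read each symbol's code off the tree from the root (left child = 0, right child = 1).

Codes:
  C: 00 (length 2)
  F: 1 (length 1)
  D: 01 (length 2)
Average code length: 76/53 = 1.4340 bits/symbol


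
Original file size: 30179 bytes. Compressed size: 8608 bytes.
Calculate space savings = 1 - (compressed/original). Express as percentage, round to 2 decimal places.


ratio = compressed/original = 8608/30179 = 0.285231
savings = 1 - ratio = 1 - 0.285231 = 0.714769
as a percentage: 0.714769 * 100 = 71.48%

Space savings = 1 - 8608/30179 = 71.48%


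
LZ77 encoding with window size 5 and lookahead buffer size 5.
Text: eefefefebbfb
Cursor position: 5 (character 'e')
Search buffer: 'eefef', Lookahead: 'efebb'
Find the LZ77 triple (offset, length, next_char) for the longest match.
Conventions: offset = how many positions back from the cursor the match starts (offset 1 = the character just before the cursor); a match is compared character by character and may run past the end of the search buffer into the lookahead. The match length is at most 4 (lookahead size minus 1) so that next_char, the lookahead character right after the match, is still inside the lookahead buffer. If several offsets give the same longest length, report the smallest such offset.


Try each offset into the search buffer:
  offset=1 (pos 4, char 'f'): match length 0
  offset=2 (pos 3, char 'e'): match length 3
  offset=3 (pos 2, char 'f'): match length 0
  offset=4 (pos 1, char 'e'): match length 3
  offset=5 (pos 0, char 'e'): match length 1
Longest match has length 3, found at offsets 2, 4; take the smallest, offset 2.
next_char = character at position 5 + 3 = 8 -> 'b'

Best match: offset=2, length=3 (matching 'efe' starting at position 3)
LZ77 triple: (2, 3, 'b')


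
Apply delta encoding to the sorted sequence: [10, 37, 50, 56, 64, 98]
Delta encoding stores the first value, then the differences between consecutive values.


First value: 10
Deltas:
  37 - 10 = 27
  50 - 37 = 13
  56 - 50 = 6
  64 - 56 = 8
  98 - 64 = 34


Delta encoded: [10, 27, 13, 6, 8, 34]


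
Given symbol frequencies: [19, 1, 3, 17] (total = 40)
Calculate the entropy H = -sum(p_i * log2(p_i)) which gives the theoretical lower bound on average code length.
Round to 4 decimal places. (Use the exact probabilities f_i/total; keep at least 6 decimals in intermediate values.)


Per-symbol terms -p_i * log2(p_i) with p_i = f_i/40:
  p = 19/40 = 0.475000: log2(p) = -1.074001, -p*log2(p) = 0.510150
  p = 1/40 = 0.025000: log2(p) = -5.321928, -p*log2(p) = 0.133048
  p = 3/40 = 0.075000: log2(p) = -3.736966, -p*log2(p) = 0.280272
  p = 17/40 = 0.425000: log2(p) = -1.234465, -p*log2(p) = 0.524648
H = 0.510150 + 0.133048 + 0.280272 + 0.524648 = 1.448118

H = 1.4481 bits/symbol


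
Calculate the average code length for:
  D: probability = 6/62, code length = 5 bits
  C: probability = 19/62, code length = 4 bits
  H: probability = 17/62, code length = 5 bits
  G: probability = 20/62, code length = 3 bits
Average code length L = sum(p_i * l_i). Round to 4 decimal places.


Weighted contributions p_i * l_i:
  D: (6/62) * 5 = 30/62
  C: (19/62) * 4 = 76/62
  H: (17/62) * 5 = 85/62
  G: (20/62) * 3 = 60/62
Sum = (30 + 76 + 85 + 60)/62 = 251/62

L = 251/62 = 4.0484 bits/symbol


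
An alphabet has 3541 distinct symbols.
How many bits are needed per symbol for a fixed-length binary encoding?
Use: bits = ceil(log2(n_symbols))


log2(3541) = 11.7899
Bracket: 2^11 = 2048 < 3541 <= 2^12 = 4096
So ceil(log2(3541)) = 12

bits = ceil(log2(3541)) = ceil(11.7899) = 12 bits


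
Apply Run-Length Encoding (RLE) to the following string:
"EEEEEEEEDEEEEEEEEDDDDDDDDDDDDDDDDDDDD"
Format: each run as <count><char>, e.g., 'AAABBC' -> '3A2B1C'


Scanning runs left to right:
  i=0: run of 'E' x 8 -> '8E'
  i=8: run of 'D' x 1 -> '1D'
  i=9: run of 'E' x 8 -> '8E'
  i=17: run of 'D' x 20 -> '20D'

RLE = 8E1D8E20D


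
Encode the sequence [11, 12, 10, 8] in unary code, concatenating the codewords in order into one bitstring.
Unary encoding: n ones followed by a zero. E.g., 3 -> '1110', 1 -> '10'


Encode each number as n ones followed by a terminating 0:
  11 -> 111111111110 (12 bits)
  12 -> 1111111111110 (13 bits)
  10 -> 11111111110 (11 bits)
  8 -> 111111110 (9 bits)
Total length = 12 + 13 + 11 + 9 = 45 bits.

Unary([11, 12, 10, 8]) = 111111111110111111111111011111111110111111110 (45 bits)


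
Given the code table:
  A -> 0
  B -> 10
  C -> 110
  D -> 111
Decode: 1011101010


Decoding:
10 -> B
111 -> D
0 -> A
10 -> B
10 -> B


Result: BDABB


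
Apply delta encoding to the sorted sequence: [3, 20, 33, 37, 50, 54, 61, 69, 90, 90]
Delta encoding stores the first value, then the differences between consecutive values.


First value: 3
Deltas:
  20 - 3 = 17
  33 - 20 = 13
  37 - 33 = 4
  50 - 37 = 13
  54 - 50 = 4
  61 - 54 = 7
  69 - 61 = 8
  90 - 69 = 21
  90 - 90 = 0


Delta encoded: [3, 17, 13, 4, 13, 4, 7, 8, 21, 0]


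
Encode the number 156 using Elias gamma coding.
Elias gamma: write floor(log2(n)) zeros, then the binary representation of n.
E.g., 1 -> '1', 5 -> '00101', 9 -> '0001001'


num_bits = floor(log2(156)) + 1 = 8
leading_zeros = num_bits - 1 = 7
binary(156) = 10011100

Elias gamma(156) = '0000000' + '10011100' = 000000010011100 (15 bits)


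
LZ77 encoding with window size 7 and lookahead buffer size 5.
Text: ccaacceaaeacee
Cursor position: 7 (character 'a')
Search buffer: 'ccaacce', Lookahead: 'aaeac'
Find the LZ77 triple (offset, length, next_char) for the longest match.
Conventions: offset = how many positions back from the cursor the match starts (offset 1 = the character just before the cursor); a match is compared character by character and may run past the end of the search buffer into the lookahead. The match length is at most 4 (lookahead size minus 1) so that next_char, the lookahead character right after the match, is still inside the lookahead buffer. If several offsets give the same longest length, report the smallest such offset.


Try each offset into the search buffer:
  offset=1 (pos 6, char 'e'): match length 0
  offset=2 (pos 5, char 'c'): match length 0
  offset=3 (pos 4, char 'c'): match length 0
  offset=4 (pos 3, char 'a'): match length 1
  offset=5 (pos 2, char 'a'): match length 2
  offset=6 (pos 1, char 'c'): match length 0
  offset=7 (pos 0, char 'c'): match length 0
Longest match has length 2 at offset 5.
next_char = character at position 7 + 2 = 9 -> 'e'

Best match: offset=5, length=2 (matching 'aa' starting at position 2)
LZ77 triple: (5, 2, 'e')


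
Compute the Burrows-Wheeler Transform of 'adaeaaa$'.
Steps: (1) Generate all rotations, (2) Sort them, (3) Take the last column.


Rotations (sorted):
  0: $adaeaaa -> last char: a
  1: a$adaeaa -> last char: a
  2: aa$adaea -> last char: a
  3: aaa$adae -> last char: e
  4: adaeaaa$ -> last char: $
  5: aeaaa$ad -> last char: d
  6: daeaaa$a -> last char: a
  7: eaaa$ada -> last char: a


BWT = aaae$daa


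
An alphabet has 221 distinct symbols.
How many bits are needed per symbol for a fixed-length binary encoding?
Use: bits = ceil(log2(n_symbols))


log2(221) = 7.7879
Bracket: 2^7 = 128 < 221 <= 2^8 = 256
So ceil(log2(221)) = 8

bits = ceil(log2(221)) = ceil(7.7879) = 8 bits


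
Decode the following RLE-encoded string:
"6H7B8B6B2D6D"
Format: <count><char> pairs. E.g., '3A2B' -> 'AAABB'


Expanding each <count><char> pair:
  6H -> 'HHHHHH'
  7B -> 'BBBBBBB'
  8B -> 'BBBBBBBB'
  6B -> 'BBBBBB'
  2D -> 'DD'
  6D -> 'DDDDDD'

Decoded = HHHHHHBBBBBBBBBBBBBBBBBBBBBDDDDDDDD


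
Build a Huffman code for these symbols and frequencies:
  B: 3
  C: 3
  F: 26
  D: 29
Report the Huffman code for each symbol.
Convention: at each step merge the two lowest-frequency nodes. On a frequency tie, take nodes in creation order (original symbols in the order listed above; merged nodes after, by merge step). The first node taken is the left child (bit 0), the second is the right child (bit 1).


Huffman tree construction:
Step 1: Merge B(3) + C(3) = 6
Step 2: Merge (B+C)(6) + F(26) = 32
Step 3: Merge D(29) + ((B+C)+F)(32) = 61
Read each symbol's code off the tree from the root (left child = 0, right child = 1).

Codes:
  B: 100 (length 3)
  C: 101 (length 3)
  F: 11 (length 2)
  D: 0 (length 1)
Average code length: 99/61 = 1.6230 bits/symbol


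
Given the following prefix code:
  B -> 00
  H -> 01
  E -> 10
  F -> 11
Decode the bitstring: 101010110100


Decoding step by step:
Bits 10 -> E
Bits 10 -> E
Bits 10 -> E
Bits 11 -> F
Bits 01 -> H
Bits 00 -> B


Decoded message: EEEFHB


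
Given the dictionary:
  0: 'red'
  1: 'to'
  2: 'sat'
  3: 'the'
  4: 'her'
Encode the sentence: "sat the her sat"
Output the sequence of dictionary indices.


Look up each word in the dictionary:
  'sat' -> 2
  'the' -> 3
  'her' -> 4
  'sat' -> 2

Encoded: [2, 3, 4, 2]


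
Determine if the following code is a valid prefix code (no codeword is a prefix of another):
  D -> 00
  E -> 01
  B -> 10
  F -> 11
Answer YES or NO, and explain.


Checking each pair (does one codeword prefix another?):
  D='00' vs E='01': no prefix
  D='00' vs B='10': no prefix
  D='00' vs F='11': no prefix
  E='01' vs D='00': no prefix
  E='01' vs B='10': no prefix
  E='01' vs F='11': no prefix
  B='10' vs D='00': no prefix
  B='10' vs E='01': no prefix
  B='10' vs F='11': no prefix
  F='11' vs D='00': no prefix
  F='11' vs E='01': no prefix
  F='11' vs B='10': no prefix
No violation found over all pairs.

YES -- this is a valid prefix code. No codeword is a prefix of any other codeword.


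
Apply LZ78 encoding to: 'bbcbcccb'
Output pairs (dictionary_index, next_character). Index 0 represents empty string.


LZ78 encoding steps:
Dictionary: {0: ''}
Step 1: w='' (idx 0), next='b' -> output (0, 'b'), add 'b' as idx 1
Step 2: w='b' (idx 1), next='c' -> output (1, 'c'), add 'bc' as idx 2
Step 3: w='bc' (idx 2), next='c' -> output (2, 'c'), add 'bcc' as idx 3
Step 4: w='' (idx 0), next='c' -> output (0, 'c'), add 'c' as idx 4
Step 5: w='b' (idx 1), end of input -> output (1, '')


Encoded: [(0, 'b'), (1, 'c'), (2, 'c'), (0, 'c'), (1, '')]


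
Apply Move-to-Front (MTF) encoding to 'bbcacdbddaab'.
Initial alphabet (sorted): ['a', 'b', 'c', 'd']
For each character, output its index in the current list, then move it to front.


MTF encoding:
'b': index 1 in ['a', 'b', 'c', 'd'] -> ['b', 'a', 'c', 'd']
'b': index 0 in ['b', 'a', 'c', 'd'] -> ['b', 'a', 'c', 'd']
'c': index 2 in ['b', 'a', 'c', 'd'] -> ['c', 'b', 'a', 'd']
'a': index 2 in ['c', 'b', 'a', 'd'] -> ['a', 'c', 'b', 'd']
'c': index 1 in ['a', 'c', 'b', 'd'] -> ['c', 'a', 'b', 'd']
'd': index 3 in ['c', 'a', 'b', 'd'] -> ['d', 'c', 'a', 'b']
'b': index 3 in ['d', 'c', 'a', 'b'] -> ['b', 'd', 'c', 'a']
'd': index 1 in ['b', 'd', 'c', 'a'] -> ['d', 'b', 'c', 'a']
'd': index 0 in ['d', 'b', 'c', 'a'] -> ['d', 'b', 'c', 'a']
'a': index 3 in ['d', 'b', 'c', 'a'] -> ['a', 'd', 'b', 'c']
'a': index 0 in ['a', 'd', 'b', 'c'] -> ['a', 'd', 'b', 'c']
'b': index 2 in ['a', 'd', 'b', 'c'] -> ['b', 'a', 'd', 'c']


Output: [1, 0, 2, 2, 1, 3, 3, 1, 0, 3, 0, 2]


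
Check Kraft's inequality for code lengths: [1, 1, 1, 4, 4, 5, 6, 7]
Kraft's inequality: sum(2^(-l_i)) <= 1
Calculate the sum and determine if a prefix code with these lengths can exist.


Sum = 2^(-1) + 2^(-1) + 2^(-1) + 2^(-4) + 2^(-4) + 2^(-5) + 2^(-6) + 2^(-7)
    = 0.5 + 0.5 + 0.5 + 0.0625 + 0.0625 + 0.03125 + 0.015625 + 0.0078125
    = 215/128 = 1.6796875
Since 1.6796875 > 1, Kraft's inequality is NOT satisfied.
A prefix code with these lengths CANNOT exist.

Kraft sum = 1.6796875. Not satisfied.


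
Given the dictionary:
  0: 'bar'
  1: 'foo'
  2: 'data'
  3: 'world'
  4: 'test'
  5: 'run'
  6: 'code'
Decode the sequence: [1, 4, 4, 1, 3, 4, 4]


Look up each index in the dictionary:
  1 -> 'foo'
  4 -> 'test'
  4 -> 'test'
  1 -> 'foo'
  3 -> 'world'
  4 -> 'test'
  4 -> 'test'

Decoded: "foo test test foo world test test"


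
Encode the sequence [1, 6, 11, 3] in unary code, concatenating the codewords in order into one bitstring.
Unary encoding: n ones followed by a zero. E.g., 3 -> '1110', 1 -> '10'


Encode each number as n ones followed by a terminating 0:
  1 -> 10 (2 bits)
  6 -> 1111110 (7 bits)
  11 -> 111111111110 (12 bits)
  3 -> 1110 (4 bits)
Total length = 2 + 7 + 12 + 4 = 25 bits.

Unary([1, 6, 11, 3]) = 1011111101111111111101110 (25 bits)


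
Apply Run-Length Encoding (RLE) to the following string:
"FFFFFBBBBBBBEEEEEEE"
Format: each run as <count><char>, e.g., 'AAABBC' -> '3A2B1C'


Scanning runs left to right:
  i=0: run of 'F' x 5 -> '5F'
  i=5: run of 'B' x 7 -> '7B'
  i=12: run of 'E' x 7 -> '7E'

RLE = 5F7B7E


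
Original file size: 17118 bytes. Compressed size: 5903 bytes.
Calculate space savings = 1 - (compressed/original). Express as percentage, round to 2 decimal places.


ratio = compressed/original = 5903/17118 = 0.344842
savings = 1 - ratio = 1 - 0.344842 = 0.655158
as a percentage: 0.655158 * 100 = 65.52%

Space savings = 1 - 5903/17118 = 65.52%


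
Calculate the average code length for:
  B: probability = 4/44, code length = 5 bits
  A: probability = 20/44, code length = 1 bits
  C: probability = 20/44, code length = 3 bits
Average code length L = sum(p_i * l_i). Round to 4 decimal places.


Weighted contributions p_i * l_i:
  B: (4/44) * 5 = 20/44
  A: (20/44) * 1 = 20/44
  C: (20/44) * 3 = 60/44
Sum = (20 + 20 + 60)/44 = 100/44

L = 100/44 = 2.2727 bits/symbol


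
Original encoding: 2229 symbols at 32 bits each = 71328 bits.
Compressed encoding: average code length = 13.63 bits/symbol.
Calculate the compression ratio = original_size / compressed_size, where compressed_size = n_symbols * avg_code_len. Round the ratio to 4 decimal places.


original_size = n_symbols * orig_bits = 2229 * 32 = 71328 bits
compressed_size = n_symbols * avg_code_len = 2229 * 13.63 = 30381.27 bits
ratio = original_size / compressed_size = 71328 / 30381.27 = 2.3478

Compression ratio = 2.3478


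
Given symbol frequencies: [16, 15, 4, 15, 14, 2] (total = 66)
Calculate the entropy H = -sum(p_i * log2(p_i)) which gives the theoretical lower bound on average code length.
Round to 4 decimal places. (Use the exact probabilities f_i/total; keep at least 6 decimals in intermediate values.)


Per-symbol terms -p_i * log2(p_i) with p_i = f_i/66:
  p = 16/66 = 0.242424: log2(p) = -2.044394, -p*log2(p) = 0.495611
  p = 15/66 = 0.227273: log2(p) = -2.137504, -p*log2(p) = 0.485796
  p = 4/66 = 0.060606: log2(p) = -4.044394, -p*log2(p) = 0.245115
  p = 15/66 = 0.227273: log2(p) = -2.137504, -p*log2(p) = 0.485796
  p = 14/66 = 0.212121: log2(p) = -2.237039, -p*log2(p) = 0.474523
  p = 2/66 = 0.030303: log2(p) = -5.044394, -p*log2(p) = 0.152860
H = 0.495611 + 0.485796 + 0.245115 + 0.485796 + 0.474523 + 0.152860 = 2.339701

H = 2.3397 bits/symbol


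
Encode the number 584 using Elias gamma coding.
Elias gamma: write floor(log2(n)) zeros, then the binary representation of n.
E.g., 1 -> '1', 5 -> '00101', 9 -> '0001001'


num_bits = floor(log2(584)) + 1 = 10
leading_zeros = num_bits - 1 = 9
binary(584) = 1001001000

Elias gamma(584) = '000000000' + '1001001000' = 0000000001001001000 (19 bits)


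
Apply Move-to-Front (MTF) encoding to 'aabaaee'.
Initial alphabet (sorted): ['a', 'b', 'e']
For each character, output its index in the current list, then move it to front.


MTF encoding:
'a': index 0 in ['a', 'b', 'e'] -> ['a', 'b', 'e']
'a': index 0 in ['a', 'b', 'e'] -> ['a', 'b', 'e']
'b': index 1 in ['a', 'b', 'e'] -> ['b', 'a', 'e']
'a': index 1 in ['b', 'a', 'e'] -> ['a', 'b', 'e']
'a': index 0 in ['a', 'b', 'e'] -> ['a', 'b', 'e']
'e': index 2 in ['a', 'b', 'e'] -> ['e', 'a', 'b']
'e': index 0 in ['e', 'a', 'b'] -> ['e', 'a', 'b']


Output: [0, 0, 1, 1, 0, 2, 0]


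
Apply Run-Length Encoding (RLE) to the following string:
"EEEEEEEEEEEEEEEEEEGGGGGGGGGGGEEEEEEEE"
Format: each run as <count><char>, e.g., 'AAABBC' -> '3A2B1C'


Scanning runs left to right:
  i=0: run of 'E' x 18 -> '18E'
  i=18: run of 'G' x 11 -> '11G'
  i=29: run of 'E' x 8 -> '8E'

RLE = 18E11G8E


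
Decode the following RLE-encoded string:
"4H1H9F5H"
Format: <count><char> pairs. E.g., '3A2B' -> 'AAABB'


Expanding each <count><char> pair:
  4H -> 'HHHH'
  1H -> 'H'
  9F -> 'FFFFFFFFF'
  5H -> 'HHHHH'

Decoded = HHHHHFFFFFFFFFHHHHH


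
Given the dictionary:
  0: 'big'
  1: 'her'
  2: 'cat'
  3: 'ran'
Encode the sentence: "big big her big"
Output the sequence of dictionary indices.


Look up each word in the dictionary:
  'big' -> 0
  'big' -> 0
  'her' -> 1
  'big' -> 0

Encoded: [0, 0, 1, 0]


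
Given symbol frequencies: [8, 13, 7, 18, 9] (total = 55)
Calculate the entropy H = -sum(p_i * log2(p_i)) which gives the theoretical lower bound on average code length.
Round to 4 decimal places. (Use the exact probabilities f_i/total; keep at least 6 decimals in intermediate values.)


Per-symbol terms -p_i * log2(p_i) with p_i = f_i/55:
  p = 8/55 = 0.145455: log2(p) = -2.781360, -p*log2(p) = 0.404561
  p = 13/55 = 0.236364: log2(p) = -2.080920, -p*log2(p) = 0.491854
  p = 7/55 = 0.127273: log2(p) = -2.974005, -p*log2(p) = 0.378510
  p = 18/55 = 0.327273: log2(p) = -1.611435, -p*log2(p) = 0.527379
  p = 9/55 = 0.163636: log2(p) = -2.611435, -p*log2(p) = 0.427326
H = 0.404561 + 0.491854 + 0.378510 + 0.527379 + 0.427326 = 2.229630

H = 2.2296 bits/symbol


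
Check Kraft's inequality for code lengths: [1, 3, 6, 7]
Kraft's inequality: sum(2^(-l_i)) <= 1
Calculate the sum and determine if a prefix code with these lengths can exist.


Sum = 2^(-1) + 2^(-3) + 2^(-6) + 2^(-7)
    = 0.5 + 0.125 + 0.015625 + 0.0078125
    = 83/128 = 0.6484375
Since 0.6484375 <= 1, Kraft's inequality IS satisfied.
A prefix code with these lengths CAN exist.

Kraft sum = 0.6484375. Satisfied.


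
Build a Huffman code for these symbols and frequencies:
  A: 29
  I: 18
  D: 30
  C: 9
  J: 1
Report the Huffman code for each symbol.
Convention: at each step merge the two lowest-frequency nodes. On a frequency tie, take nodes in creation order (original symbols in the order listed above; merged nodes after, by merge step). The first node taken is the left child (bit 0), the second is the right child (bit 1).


Huffman tree construction:
Step 1: Merge J(1) + C(9) = 10
Step 2: Merge (J+C)(10) + I(18) = 28
Step 3: Merge ((J+C)+I)(28) + A(29) = 57
Step 4: Merge D(30) + (((J+C)+I)+A)(57) = 87
Read each symbol's code off the tree from the root (left child = 0, right child = 1).

Codes:
  A: 11 (length 2)
  I: 101 (length 3)
  D: 0 (length 1)
  C: 1001 (length 4)
  J: 1000 (length 4)
Average code length: 182/87 = 2.0920 bits/symbol


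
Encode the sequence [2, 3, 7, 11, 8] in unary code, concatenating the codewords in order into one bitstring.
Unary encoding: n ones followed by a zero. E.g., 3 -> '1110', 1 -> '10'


Encode each number as n ones followed by a terminating 0:
  2 -> 110 (3 bits)
  3 -> 1110 (4 bits)
  7 -> 11111110 (8 bits)
  11 -> 111111111110 (12 bits)
  8 -> 111111110 (9 bits)
Total length = 3 + 4 + 8 + 12 + 9 = 36 bits.

Unary([2, 3, 7, 11, 8]) = 110111011111110111111111110111111110 (36 bits)


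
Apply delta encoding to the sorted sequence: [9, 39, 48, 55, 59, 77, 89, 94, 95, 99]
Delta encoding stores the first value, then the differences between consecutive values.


First value: 9
Deltas:
  39 - 9 = 30
  48 - 39 = 9
  55 - 48 = 7
  59 - 55 = 4
  77 - 59 = 18
  89 - 77 = 12
  94 - 89 = 5
  95 - 94 = 1
  99 - 95 = 4


Delta encoded: [9, 30, 9, 7, 4, 18, 12, 5, 1, 4]


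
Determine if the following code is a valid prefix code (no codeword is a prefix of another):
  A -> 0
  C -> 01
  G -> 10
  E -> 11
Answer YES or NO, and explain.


Checking each pair (does one codeword prefix another?):
  A='0' vs C='01': prefix -- VIOLATION

NO -- this is NOT a valid prefix code. A (0) is a prefix of C (01).


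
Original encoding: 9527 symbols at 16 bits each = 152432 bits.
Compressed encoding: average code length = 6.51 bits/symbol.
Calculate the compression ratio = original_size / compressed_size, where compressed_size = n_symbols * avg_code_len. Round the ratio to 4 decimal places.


original_size = n_symbols * orig_bits = 9527 * 16 = 152432 bits
compressed_size = n_symbols * avg_code_len = 9527 * 6.51 = 62020.77 bits
ratio = original_size / compressed_size = 152432 / 62020.77 = 2.4578

Compression ratio = 2.4578


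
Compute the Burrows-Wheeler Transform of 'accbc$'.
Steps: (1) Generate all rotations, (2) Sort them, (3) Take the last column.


Rotations (sorted):
  0: $accbc -> last char: c
  1: accbc$ -> last char: $
  2: bc$acc -> last char: c
  3: c$accb -> last char: b
  4: cbc$ac -> last char: c
  5: ccbc$a -> last char: a


BWT = c$cbca


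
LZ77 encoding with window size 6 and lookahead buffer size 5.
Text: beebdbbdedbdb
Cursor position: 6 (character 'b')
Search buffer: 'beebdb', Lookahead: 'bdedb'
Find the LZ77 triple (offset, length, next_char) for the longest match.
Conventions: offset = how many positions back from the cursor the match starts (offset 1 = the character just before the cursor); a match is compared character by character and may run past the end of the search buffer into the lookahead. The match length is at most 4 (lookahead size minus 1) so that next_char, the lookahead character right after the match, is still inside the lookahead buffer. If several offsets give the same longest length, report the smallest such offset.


Try each offset into the search buffer:
  offset=1 (pos 5, char 'b'): match length 1
  offset=2 (pos 4, char 'd'): match length 0
  offset=3 (pos 3, char 'b'): match length 2
  offset=4 (pos 2, char 'e'): match length 0
  offset=5 (pos 1, char 'e'): match length 0
  offset=6 (pos 0, char 'b'): match length 1
Longest match has length 2 at offset 3.
next_char = character at position 6 + 2 = 8 -> 'e'

Best match: offset=3, length=2 (matching 'bd' starting at position 3)
LZ77 triple: (3, 2, 'e')


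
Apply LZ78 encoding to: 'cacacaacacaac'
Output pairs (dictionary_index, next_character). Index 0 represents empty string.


LZ78 encoding steps:
Dictionary: {0: ''}
Step 1: w='' (idx 0), next='c' -> output (0, 'c'), add 'c' as idx 1
Step 2: w='' (idx 0), next='a' -> output (0, 'a'), add 'a' as idx 2
Step 3: w='c' (idx 1), next='a' -> output (1, 'a'), add 'ca' as idx 3
Step 4: w='ca' (idx 3), next='a' -> output (3, 'a'), add 'caa' as idx 4
Step 5: w='ca' (idx 3), next='c' -> output (3, 'c'), add 'cac' as idx 5
Step 6: w='a' (idx 2), next='a' -> output (2, 'a'), add 'aa' as idx 6
Step 7: w='c' (idx 1), end of input -> output (1, '')


Encoded: [(0, 'c'), (0, 'a'), (1, 'a'), (3, 'a'), (3, 'c'), (2, 'a'), (1, '')]


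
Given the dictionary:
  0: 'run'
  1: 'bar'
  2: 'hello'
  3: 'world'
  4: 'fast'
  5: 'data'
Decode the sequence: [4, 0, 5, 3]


Look up each index in the dictionary:
  4 -> 'fast'
  0 -> 'run'
  5 -> 'data'
  3 -> 'world'

Decoded: "fast run data world"


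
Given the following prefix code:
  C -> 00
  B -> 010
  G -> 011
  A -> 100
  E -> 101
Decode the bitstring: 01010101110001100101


Decoding step by step:
Bits 010 -> B
Bits 101 -> E
Bits 011 -> G
Bits 100 -> A
Bits 011 -> G
Bits 00 -> C
Bits 101 -> E


Decoded message: BEGAGCE


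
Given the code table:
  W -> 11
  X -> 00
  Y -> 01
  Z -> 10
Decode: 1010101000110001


Decoding:
10 -> Z
10 -> Z
10 -> Z
10 -> Z
00 -> X
11 -> W
00 -> X
01 -> Y


Result: ZZZZXWXY


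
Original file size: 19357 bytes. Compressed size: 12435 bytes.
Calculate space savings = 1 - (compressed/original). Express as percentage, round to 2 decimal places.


ratio = compressed/original = 12435/19357 = 0.642403
savings = 1 - ratio = 1 - 0.642403 = 0.357597
as a percentage: 0.357597 * 100 = 35.76%

Space savings = 1 - 12435/19357 = 35.76%


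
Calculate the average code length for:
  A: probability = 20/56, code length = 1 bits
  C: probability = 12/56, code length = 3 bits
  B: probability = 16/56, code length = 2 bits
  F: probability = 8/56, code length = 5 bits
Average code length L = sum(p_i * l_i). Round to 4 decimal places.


Weighted contributions p_i * l_i:
  A: (20/56) * 1 = 20/56
  C: (12/56) * 3 = 36/56
  B: (16/56) * 2 = 32/56
  F: (8/56) * 5 = 40/56
Sum = (20 + 36 + 32 + 40)/56 = 128/56

L = 128/56 = 2.2857 bits/symbol


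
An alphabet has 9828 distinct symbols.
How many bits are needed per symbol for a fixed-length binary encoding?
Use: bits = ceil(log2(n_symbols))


log2(9828) = 13.2627
Bracket: 2^13 = 8192 < 9828 <= 2^14 = 16384
So ceil(log2(9828)) = 14

bits = ceil(log2(9828)) = ceil(13.2627) = 14 bits


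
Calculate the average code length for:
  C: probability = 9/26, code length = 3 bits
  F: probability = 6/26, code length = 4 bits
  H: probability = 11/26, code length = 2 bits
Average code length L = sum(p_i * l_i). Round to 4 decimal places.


Weighted contributions p_i * l_i:
  C: (9/26) * 3 = 27/26
  F: (6/26) * 4 = 24/26
  H: (11/26) * 2 = 22/26
Sum = (27 + 24 + 22)/26 = 73/26

L = 73/26 = 2.8077 bits/symbol


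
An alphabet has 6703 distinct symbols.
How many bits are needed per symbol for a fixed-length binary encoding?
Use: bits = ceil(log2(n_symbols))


log2(6703) = 12.7106
Bracket: 2^12 = 4096 < 6703 <= 2^13 = 8192
So ceil(log2(6703)) = 13

bits = ceil(log2(6703)) = ceil(12.7106) = 13 bits


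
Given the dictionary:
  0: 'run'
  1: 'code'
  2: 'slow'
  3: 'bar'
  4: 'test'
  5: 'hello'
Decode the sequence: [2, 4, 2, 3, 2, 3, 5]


Look up each index in the dictionary:
  2 -> 'slow'
  4 -> 'test'
  2 -> 'slow'
  3 -> 'bar'
  2 -> 'slow'
  3 -> 'bar'
  5 -> 'hello'

Decoded: "slow test slow bar slow bar hello"


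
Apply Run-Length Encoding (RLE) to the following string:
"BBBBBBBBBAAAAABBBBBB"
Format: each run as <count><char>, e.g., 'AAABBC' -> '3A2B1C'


Scanning runs left to right:
  i=0: run of 'B' x 9 -> '9B'
  i=9: run of 'A' x 5 -> '5A'
  i=14: run of 'B' x 6 -> '6B'

RLE = 9B5A6B


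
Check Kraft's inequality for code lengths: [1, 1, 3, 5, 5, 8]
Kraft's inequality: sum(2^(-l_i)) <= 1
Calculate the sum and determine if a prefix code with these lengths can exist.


Sum = 2^(-1) + 2^(-1) + 2^(-3) + 2^(-5) + 2^(-5) + 2^(-8)
    = 0.5 + 0.5 + 0.125 + 0.03125 + 0.03125 + 0.00390625
    = 305/256 = 1.19140625
Since 1.19140625 > 1, Kraft's inequality is NOT satisfied.
A prefix code with these lengths CANNOT exist.

Kraft sum = 1.19140625. Not satisfied.
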